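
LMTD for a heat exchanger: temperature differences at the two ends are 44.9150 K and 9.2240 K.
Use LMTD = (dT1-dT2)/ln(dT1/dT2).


dT1/dT2 = 4.8694
ln(dT1/dT2) = 1.5830
LMTD = 35.6910 / 1.5830 = 22.5470 K

22.5470 K


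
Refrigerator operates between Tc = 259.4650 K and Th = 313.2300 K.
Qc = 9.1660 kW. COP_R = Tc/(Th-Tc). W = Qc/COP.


COP = 259.4650 / 53.7650 = 4.8259
W = 9.1660 / 4.8259 = 1.8993 kW

COP = 4.8259, W = 1.8993 kW


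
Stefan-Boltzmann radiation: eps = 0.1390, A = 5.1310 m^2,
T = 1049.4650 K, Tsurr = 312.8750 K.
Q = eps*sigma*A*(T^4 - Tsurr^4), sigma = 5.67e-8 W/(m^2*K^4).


T^4 = 1.2130e+12
Tsurr^4 = 9.5826e+09
Q = 0.1390 * 5.67e-8 * 5.1310 * 1.2034e+12 = 48666.1829 W

48666.1829 W


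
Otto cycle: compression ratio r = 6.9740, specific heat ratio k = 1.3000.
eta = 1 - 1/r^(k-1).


r^(k-1) = 1.7908
eta = 1 - 1/1.7908 = 0.4416 = 44.1587%

44.1587%


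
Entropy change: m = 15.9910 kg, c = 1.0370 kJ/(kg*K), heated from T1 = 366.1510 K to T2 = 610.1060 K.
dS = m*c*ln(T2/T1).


T2/T1 = 1.6663
ln(T2/T1) = 0.5106
dS = 15.9910 * 1.0370 * 0.5106 = 8.4669 kJ/K

8.4669 kJ/K


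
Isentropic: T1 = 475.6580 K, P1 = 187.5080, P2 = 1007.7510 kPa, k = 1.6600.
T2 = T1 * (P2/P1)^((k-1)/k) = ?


(k-1)/k = 0.3976
(P2/P1)^exp = 1.9515
T2 = 475.6580 * 1.9515 = 928.2572 K

928.2572 K


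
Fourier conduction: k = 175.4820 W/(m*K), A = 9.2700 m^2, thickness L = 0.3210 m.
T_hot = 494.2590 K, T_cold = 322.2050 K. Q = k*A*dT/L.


dT = 172.0540 K
Q = 175.4820 * 9.2700 * 172.0540 / 0.3210 = 871910.7877 W

871910.7877 W


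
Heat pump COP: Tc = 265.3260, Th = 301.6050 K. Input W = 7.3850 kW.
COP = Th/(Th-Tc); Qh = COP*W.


COP = 301.6050 / 36.2790 = 8.3135
Qh = 8.3135 * 7.3850 = 61.3951 kW

COP = 8.3135, Qh = 61.3951 kW


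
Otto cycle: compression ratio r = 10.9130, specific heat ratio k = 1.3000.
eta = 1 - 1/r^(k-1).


r^(k-1) = 2.0483
eta = 1 - 1/2.0483 = 0.5118 = 51.1779%

51.1779%


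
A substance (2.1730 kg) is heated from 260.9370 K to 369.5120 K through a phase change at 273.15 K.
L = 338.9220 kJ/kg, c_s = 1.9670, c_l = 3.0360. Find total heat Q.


Q1 (sensible, solid) = 2.1730 * 1.9670 * 12.2130 = 52.2019 kJ
Q2 (latent) = 2.1730 * 338.9220 = 736.4775 kJ
Q3 (sensible, liquid) = 2.1730 * 3.0360 * 96.3620 = 635.7221 kJ
Q_total = 1424.4015 kJ

1424.4015 kJ


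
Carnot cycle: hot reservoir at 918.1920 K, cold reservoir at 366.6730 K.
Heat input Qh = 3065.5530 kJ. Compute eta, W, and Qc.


eta = 1 - 366.6730/918.1920 = 0.6007
W = 0.6007 * 3065.5530 = 1841.3477 kJ
Qc = 3065.5530 - 1841.3477 = 1224.2053 kJ

eta = 60.0658%, W = 1841.3477 kJ, Qc = 1224.2053 kJ


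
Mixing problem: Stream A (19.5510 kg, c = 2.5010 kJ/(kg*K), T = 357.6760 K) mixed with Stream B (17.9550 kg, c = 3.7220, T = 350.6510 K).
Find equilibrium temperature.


num = 40922.7855
den = 115.7256
Tf = 353.6192 K

353.6192 K


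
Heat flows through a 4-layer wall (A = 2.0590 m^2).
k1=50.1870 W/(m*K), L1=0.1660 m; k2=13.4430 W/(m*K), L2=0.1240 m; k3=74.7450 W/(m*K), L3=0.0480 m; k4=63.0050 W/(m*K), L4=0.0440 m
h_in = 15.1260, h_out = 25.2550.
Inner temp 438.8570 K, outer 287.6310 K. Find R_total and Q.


R_conv_in = 1/(15.1260*2.0590) = 0.0321
R_1 = 0.1660/(50.1870*2.0590) = 0.0016
R_2 = 0.1240/(13.4430*2.0590) = 0.0045
R_3 = 0.0480/(74.7450*2.0590) = 0.0003
R_4 = 0.0440/(63.0050*2.0590) = 0.0003
R_conv_out = 1/(25.2550*2.0590) = 0.0192
R_total = 0.0581 K/W
Q = 151.2260 / 0.0581 = 2603.9051 W

R_total = 0.0581 K/W, Q = 2603.9051 W


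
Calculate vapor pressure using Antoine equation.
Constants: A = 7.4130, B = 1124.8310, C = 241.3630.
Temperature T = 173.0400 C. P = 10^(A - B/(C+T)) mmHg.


C+T = 414.4030
B/(C+T) = 2.7143
log10(P) = 7.4130 - 2.7143 = 4.6987
P = 10^4.6987 = 49964.2220 mmHg

49964.2220 mmHg


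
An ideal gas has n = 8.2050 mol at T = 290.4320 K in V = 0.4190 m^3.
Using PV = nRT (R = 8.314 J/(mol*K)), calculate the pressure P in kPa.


P = nRT/V = 8.2050 * 8.314 * 290.4320 / 0.4190
= 19812.2168 / 0.4190 = 47284.5269 Pa = 47.2845 kPa

47.2845 kPa


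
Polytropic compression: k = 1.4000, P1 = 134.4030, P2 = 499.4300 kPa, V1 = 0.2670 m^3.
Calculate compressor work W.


(k-1)/k = 0.2857
(P2/P1)^exp = 1.4550
W = 3.5000 * 134.4030 * 0.2670 * (1.4550 - 1) = 57.1533 kJ

57.1533 kJ


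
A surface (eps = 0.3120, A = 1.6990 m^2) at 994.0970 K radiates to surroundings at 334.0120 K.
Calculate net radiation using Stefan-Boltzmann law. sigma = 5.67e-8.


T^4 = 9.7660e+11
Tsurr^4 = 1.2447e+10
Q = 0.3120 * 5.67e-8 * 1.6990 * 9.6415e+11 = 28978.4740 W

28978.4740 W


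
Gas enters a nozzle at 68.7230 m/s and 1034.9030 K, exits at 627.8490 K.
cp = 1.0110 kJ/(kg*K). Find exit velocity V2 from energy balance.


dT = 407.0540 K
2*cp*1000*dT = 823063.1880
V1^2 = 4722.8507
V2 = sqrt(827786.0387) = 909.8275 m/s

909.8275 m/s


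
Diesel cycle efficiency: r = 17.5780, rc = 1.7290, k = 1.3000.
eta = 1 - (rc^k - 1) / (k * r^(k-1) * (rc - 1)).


r^(k-1) = 2.3631
rc^k = 2.0377
eta = 0.5367 = 53.6663%

53.6663%


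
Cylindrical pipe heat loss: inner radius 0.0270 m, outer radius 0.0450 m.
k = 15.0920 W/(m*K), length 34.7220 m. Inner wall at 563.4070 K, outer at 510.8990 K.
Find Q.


dT = 52.5080 K
ln(ro/ri) = 0.5108
Q = 2*pi*15.0920*34.7220*52.5080 / 0.5108 = 338441.9590 W

338441.9590 W


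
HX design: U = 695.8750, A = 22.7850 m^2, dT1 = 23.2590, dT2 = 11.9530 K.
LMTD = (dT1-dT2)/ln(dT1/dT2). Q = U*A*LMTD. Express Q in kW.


LMTD = 16.9834 K
Q = 695.8750 * 22.7850 * 16.9834 = 269280.0990 W = 269.2801 kW

269.2801 kW


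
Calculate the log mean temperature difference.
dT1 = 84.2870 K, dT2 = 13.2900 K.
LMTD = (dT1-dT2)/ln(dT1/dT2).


dT1/dT2 = 6.3421
ln(dT1/dT2) = 1.8472
LMTD = 70.9970 / 1.8472 = 38.4346 K

38.4346 K


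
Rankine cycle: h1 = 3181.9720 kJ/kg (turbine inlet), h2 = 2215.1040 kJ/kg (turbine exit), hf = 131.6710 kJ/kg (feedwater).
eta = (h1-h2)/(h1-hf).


W = 966.8680 kJ/kg
Q_in = 3050.3010 kJ/kg
eta = 0.3170 = 31.6975%

eta = 31.6975%


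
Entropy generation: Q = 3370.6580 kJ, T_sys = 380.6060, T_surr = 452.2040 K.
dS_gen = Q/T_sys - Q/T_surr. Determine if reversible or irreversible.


dS_sys = 3370.6580/380.6060 = 8.8560 kJ/K
dS_surr = -3370.6580/452.2040 = -7.4538 kJ/K
dS_gen = 8.8560 - 7.4538 = 1.4022 kJ/K (irreversible)

dS_gen = 1.4022 kJ/K, irreversible


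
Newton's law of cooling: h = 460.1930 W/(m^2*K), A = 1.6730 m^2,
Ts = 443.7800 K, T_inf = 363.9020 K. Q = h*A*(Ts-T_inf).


dT = 79.8780 K
Q = 460.1930 * 1.6730 * 79.8780 = 61498.3030 W

61498.3030 W


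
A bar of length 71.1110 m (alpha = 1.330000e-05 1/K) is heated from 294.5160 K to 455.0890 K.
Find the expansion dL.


dT = 160.5730 K
dL = 1.330000e-05 * 71.1110 * 160.5730 = 0.151866 m
L_final = 71.262866 m

dL = 0.151866 m


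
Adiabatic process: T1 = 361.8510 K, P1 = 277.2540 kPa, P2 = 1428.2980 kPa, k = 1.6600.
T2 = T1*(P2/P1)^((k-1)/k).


(k-1)/k = 0.3976
(P2/P1)^exp = 1.9189
T2 = 361.8510 * 1.9189 = 694.3695 K

694.3695 K


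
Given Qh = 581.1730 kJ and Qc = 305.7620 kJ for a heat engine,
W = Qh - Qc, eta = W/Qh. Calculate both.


W = 581.1730 - 305.7620 = 275.4110 kJ
eta = 275.4110 / 581.1730 = 0.4739 = 47.3888%

W = 275.4110 kJ, eta = 47.3888%


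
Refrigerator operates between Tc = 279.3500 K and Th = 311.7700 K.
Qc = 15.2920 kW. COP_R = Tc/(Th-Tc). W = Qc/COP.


COP = 279.3500 / 32.4200 = 8.6166
W = 15.2920 / 8.6166 = 1.7747 kW

COP = 8.6166, W = 1.7747 kW


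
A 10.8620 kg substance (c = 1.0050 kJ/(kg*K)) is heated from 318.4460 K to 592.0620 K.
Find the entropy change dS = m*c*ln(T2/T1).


T2/T1 = 1.8592
ln(T2/T1) = 0.6202
dS = 10.8620 * 1.0050 * 0.6202 = 6.7698 kJ/K

6.7698 kJ/K


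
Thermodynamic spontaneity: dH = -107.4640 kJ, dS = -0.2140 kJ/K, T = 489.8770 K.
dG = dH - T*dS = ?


T*dS = 489.8770 * -0.2140 = -104.8337 kJ
dG = -107.4640 + 104.8337 = -2.6303 kJ (spontaneous)

dG = -2.6303 kJ, spontaneous


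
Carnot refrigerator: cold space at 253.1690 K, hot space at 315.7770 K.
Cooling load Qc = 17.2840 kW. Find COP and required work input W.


COP = 253.1690 / 62.6080 = 4.0437
W = 17.2840 / 4.0437 = 4.2743 kW

COP = 4.0437, W = 4.2743 kW


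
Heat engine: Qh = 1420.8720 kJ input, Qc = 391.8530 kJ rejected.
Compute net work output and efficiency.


W = 1420.8720 - 391.8530 = 1029.0190 kJ
eta = 1029.0190 / 1420.8720 = 0.7242 = 72.4217%

W = 1029.0190 kJ, eta = 72.4217%


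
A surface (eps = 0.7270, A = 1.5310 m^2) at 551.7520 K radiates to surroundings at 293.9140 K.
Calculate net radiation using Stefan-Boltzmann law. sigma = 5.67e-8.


T^4 = 9.2678e+10
Tsurr^4 = 7.4624e+09
Q = 0.7270 * 5.67e-8 * 1.5310 * 8.5215e+10 = 5377.8721 W

5377.8721 W


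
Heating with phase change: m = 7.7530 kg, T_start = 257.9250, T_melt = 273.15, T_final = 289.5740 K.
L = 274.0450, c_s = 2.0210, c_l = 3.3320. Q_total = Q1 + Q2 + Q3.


Q1 (sensible, solid) = 7.7530 * 2.0210 * 15.2250 = 238.5577 kJ
Q2 (latent) = 7.7530 * 274.0450 = 2124.6709 kJ
Q3 (sensible, liquid) = 7.7530 * 3.3320 * 16.4240 = 424.2811 kJ
Q_total = 2787.5097 kJ

2787.5097 kJ


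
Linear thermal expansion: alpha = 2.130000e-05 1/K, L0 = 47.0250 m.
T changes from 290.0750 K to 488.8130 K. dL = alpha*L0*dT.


dT = 198.7380 K
dL = 2.130000e-05 * 47.0250 * 198.7380 = 0.199062 m
L_final = 47.224062 m

dL = 0.199062 m


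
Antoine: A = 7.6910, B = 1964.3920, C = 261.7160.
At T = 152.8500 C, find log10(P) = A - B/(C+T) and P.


C+T = 414.5660
B/(C+T) = 4.7384
log10(P) = 7.6910 - 4.7384 = 2.9526
P = 10^2.9526 = 896.5405 mmHg

896.5405 mmHg


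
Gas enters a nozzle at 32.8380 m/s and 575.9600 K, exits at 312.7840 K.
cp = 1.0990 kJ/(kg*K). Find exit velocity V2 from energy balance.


dT = 263.1760 K
2*cp*1000*dT = 578460.8480
V1^2 = 1078.3342
V2 = sqrt(579539.1822) = 761.2747 m/s

761.2747 m/s


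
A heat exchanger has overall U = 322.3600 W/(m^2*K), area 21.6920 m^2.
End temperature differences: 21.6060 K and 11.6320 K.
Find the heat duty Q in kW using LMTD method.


LMTD = 16.1076 K
Q = 322.3600 * 21.6920 * 16.1076 = 112634.4780 W = 112.6345 kW

112.6345 kW


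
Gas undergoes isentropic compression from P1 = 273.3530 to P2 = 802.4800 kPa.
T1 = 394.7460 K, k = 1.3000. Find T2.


(k-1)/k = 0.2308
(P2/P1)^exp = 1.2821
T2 = 394.7460 * 1.2821 = 506.1170 K

506.1170 K


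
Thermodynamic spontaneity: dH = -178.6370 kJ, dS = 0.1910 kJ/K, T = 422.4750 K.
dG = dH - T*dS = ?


T*dS = 422.4750 * 0.1910 = 80.6927 kJ
dG = -178.6370 - 80.6927 = -259.3297 kJ (spontaneous)

dG = -259.3297 kJ, spontaneous


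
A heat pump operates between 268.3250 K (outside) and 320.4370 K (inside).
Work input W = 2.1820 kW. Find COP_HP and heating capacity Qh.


COP = 320.4370 / 52.1120 = 6.1490
Qh = 6.1490 * 2.1820 = 13.4171 kW

COP = 6.1490, Qh = 13.4171 kW


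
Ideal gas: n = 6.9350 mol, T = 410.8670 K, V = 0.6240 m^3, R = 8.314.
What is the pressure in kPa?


P = nRT/V = 6.9350 * 8.314 * 410.8670 / 0.6240
= 23689.6010 / 0.6240 = 37964.1042 Pa = 37.9641 kPa

37.9641 kPa


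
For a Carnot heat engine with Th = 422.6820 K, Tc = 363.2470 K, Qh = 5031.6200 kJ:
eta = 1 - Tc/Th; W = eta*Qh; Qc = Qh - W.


eta = 1 - 363.2470/422.6820 = 0.1406
W = 0.1406 * 5031.6200 = 707.5161 kJ
Qc = 5031.6200 - 707.5161 = 4324.1039 kJ

eta = 14.0614%, W = 707.5161 kJ, Qc = 4324.1039 kJ


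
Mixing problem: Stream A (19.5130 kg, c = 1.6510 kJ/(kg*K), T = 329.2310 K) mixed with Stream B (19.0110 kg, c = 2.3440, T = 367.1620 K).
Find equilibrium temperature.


num = 26967.8875
den = 76.7777
Tf = 351.2461 K

351.2461 K


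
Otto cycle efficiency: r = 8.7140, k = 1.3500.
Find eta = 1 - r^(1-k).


r^(k-1) = 2.1334
eta = 1 - 1/2.1334 = 0.5313 = 53.1269%

53.1269%


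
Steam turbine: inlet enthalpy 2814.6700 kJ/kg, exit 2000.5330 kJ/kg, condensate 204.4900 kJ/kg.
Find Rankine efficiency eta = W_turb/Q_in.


W = 814.1370 kJ/kg
Q_in = 2610.1800 kJ/kg
eta = 0.3119 = 31.1908%

eta = 31.1908%


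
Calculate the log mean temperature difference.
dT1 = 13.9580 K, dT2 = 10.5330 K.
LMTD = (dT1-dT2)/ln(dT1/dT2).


dT1/dT2 = 1.3252
ln(dT1/dT2) = 0.2815
LMTD = 3.4250 / 0.2815 = 12.1652 K

12.1652 K


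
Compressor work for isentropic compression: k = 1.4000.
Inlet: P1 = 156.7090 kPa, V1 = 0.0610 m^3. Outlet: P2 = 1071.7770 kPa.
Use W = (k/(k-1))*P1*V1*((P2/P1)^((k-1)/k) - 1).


(k-1)/k = 0.2857
(P2/P1)^exp = 1.7321
W = 3.5000 * 156.7090 * 0.0610 * (1.7321 - 1) = 24.4943 kJ

24.4943 kJ


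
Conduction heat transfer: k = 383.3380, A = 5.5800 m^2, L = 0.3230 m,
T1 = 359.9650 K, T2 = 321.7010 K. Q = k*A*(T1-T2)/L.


dT = 38.2640 K
Q = 383.3380 * 5.5800 * 38.2640 / 0.3230 = 253398.4285 W

253398.4285 W


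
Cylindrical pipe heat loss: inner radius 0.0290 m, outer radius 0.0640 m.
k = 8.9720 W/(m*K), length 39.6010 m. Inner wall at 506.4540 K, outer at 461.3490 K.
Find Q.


dT = 45.1050 K
ln(ro/ri) = 0.7916
Q = 2*pi*8.9720*39.6010*45.1050 / 0.7916 = 127204.1209 W

127204.1209 W


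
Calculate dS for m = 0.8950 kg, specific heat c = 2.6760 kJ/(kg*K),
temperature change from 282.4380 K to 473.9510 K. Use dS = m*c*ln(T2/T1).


T2/T1 = 1.6781
ln(T2/T1) = 0.5176
dS = 0.8950 * 2.6760 * 0.5176 = 1.2398 kJ/K

1.2398 kJ/K


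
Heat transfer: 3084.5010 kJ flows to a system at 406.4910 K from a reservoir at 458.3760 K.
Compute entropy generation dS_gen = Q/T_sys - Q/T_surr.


dS_sys = 3084.5010/406.4910 = 7.5881 kJ/K
dS_surr = -3084.5010/458.3760 = -6.7292 kJ/K
dS_gen = 7.5881 - 6.7292 = 0.8589 kJ/K (irreversible)

dS_gen = 0.8589 kJ/K, irreversible


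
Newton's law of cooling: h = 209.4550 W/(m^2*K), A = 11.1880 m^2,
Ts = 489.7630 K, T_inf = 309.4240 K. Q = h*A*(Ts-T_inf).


dT = 180.3390 K
Q = 209.4550 * 11.1880 * 180.3390 = 422603.2639 W

422603.2639 W


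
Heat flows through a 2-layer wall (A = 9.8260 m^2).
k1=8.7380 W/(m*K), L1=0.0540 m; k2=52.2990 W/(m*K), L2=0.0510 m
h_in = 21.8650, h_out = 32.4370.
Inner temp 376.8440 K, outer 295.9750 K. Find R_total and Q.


R_conv_in = 1/(21.8650*9.8260) = 0.0047
R_1 = 0.0540/(8.7380*9.8260) = 0.0006
R_2 = 0.0510/(52.2990*9.8260) = 9.9243e-05
R_conv_out = 1/(32.4370*9.8260) = 0.0031
R_total = 0.0085 K/W
Q = 80.8690 / 0.0085 = 9491.4704 W

R_total = 0.0085 K/W, Q = 9491.4704 W


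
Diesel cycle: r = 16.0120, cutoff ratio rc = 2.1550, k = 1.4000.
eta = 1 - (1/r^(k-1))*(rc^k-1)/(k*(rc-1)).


r^(k-1) = 3.0323
rc^k = 2.9297
eta = 0.6064 = 60.6444%

60.6444%


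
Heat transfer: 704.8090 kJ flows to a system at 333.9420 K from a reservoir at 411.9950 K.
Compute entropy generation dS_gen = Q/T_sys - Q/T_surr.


dS_sys = 704.8090/333.9420 = 2.1106 kJ/K
dS_surr = -704.8090/411.9950 = -1.7107 kJ/K
dS_gen = 2.1106 - 1.7107 = 0.3999 kJ/K (irreversible)

dS_gen = 0.3999 kJ/K, irreversible


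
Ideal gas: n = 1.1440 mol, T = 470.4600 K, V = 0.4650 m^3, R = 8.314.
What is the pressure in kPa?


P = nRT/V = 1.1440 * 8.314 * 470.4600 / 0.4650
= 4474.6467 / 0.4650 = 9622.8961 Pa = 9.6229 kPa

9.6229 kPa


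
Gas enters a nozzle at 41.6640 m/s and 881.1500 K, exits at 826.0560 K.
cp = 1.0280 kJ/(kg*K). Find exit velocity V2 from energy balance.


dT = 55.0940 K
2*cp*1000*dT = 113273.2640
V1^2 = 1735.8889
V2 = sqrt(115009.1529) = 339.1300 m/s

339.1300 m/s


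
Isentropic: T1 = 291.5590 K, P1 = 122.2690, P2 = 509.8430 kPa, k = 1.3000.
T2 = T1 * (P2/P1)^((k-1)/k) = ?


(k-1)/k = 0.2308
(P2/P1)^exp = 1.3903
T2 = 291.5590 * 1.3903 = 405.3509 K

405.3509 K


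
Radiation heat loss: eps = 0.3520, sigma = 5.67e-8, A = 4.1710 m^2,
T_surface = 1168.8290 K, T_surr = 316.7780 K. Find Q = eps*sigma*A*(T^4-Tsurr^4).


T^4 = 1.8664e+12
Tsurr^4 = 1.0070e+10
Q = 0.3520 * 5.67e-8 * 4.1710 * 1.8563e+12 = 154532.6777 W

154532.6777 W


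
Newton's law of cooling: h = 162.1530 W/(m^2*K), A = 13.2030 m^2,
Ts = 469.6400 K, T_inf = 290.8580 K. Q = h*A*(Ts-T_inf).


dT = 178.7820 K
Q = 162.1530 * 13.2030 * 178.7820 = 382755.4670 W

382755.4670 W


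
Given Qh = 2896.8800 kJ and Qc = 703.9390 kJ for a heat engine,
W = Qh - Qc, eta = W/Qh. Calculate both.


W = 2896.8800 - 703.9390 = 2192.9410 kJ
eta = 2192.9410 / 2896.8800 = 0.7570 = 75.7001%

W = 2192.9410 kJ, eta = 75.7001%


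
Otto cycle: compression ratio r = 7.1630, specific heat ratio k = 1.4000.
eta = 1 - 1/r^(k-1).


r^(k-1) = 2.1981
eta = 1 - 1/2.1981 = 0.5451 = 54.5052%

54.5052%


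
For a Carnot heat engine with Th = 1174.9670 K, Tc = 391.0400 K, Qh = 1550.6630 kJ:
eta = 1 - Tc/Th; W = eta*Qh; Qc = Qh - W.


eta = 1 - 391.0400/1174.9670 = 0.6672
W = 0.6672 * 1550.6630 = 1034.5879 kJ
Qc = 1550.6630 - 1034.5879 = 516.0751 kJ

eta = 66.7191%, W = 1034.5879 kJ, Qc = 516.0751 kJ


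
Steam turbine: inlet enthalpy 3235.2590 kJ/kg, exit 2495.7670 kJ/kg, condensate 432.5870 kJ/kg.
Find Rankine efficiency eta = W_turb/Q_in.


W = 739.4920 kJ/kg
Q_in = 2802.6720 kJ/kg
eta = 0.2639 = 26.3852%

eta = 26.3852%


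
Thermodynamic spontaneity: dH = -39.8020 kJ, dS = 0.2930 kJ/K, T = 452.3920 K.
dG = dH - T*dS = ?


T*dS = 452.3920 * 0.2930 = 132.5509 kJ
dG = -39.8020 - 132.5509 = -172.3529 kJ (spontaneous)

dG = -172.3529 kJ, spontaneous


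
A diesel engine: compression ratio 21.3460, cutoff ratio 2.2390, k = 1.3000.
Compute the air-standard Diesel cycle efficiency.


r^(k-1) = 2.5049
rc^k = 2.8515
eta = 0.5411 = 54.1109%

54.1109%


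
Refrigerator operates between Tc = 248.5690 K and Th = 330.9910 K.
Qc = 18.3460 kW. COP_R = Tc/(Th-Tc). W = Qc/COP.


COP = 248.5690 / 82.4220 = 3.0158
W = 18.3460 / 3.0158 = 6.0833 kW

COP = 3.0158, W = 6.0833 kW


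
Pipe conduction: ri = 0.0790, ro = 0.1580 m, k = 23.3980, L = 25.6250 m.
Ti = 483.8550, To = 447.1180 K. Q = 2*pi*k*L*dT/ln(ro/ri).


dT = 36.7370 K
ln(ro/ri) = 0.6931
Q = 2*pi*23.3980*25.6250*36.7370 / 0.6931 = 199664.4317 W

199664.4317 W


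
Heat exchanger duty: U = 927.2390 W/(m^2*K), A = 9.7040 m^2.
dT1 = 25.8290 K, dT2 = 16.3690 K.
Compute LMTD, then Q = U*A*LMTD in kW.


LMTD = 20.7407 K
Q = 927.2390 * 9.7040 * 20.7407 = 186623.0845 W = 186.6231 kW

186.6231 kW


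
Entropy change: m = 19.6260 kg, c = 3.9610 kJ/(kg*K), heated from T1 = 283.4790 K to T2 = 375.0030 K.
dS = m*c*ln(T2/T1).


T2/T1 = 1.3229
ln(T2/T1) = 0.2798
dS = 19.6260 * 3.9610 * 0.2798 = 21.7509 kJ/K

21.7509 kJ/K


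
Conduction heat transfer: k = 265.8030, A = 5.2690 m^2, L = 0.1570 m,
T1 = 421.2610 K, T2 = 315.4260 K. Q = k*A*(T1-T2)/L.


dT = 105.8350 K
Q = 265.8030 * 5.2690 * 105.8350 / 0.1570 = 944099.4369 W

944099.4369 W


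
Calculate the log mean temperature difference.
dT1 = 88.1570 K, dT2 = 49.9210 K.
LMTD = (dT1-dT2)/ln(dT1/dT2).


dT1/dT2 = 1.7659
ln(dT1/dT2) = 0.5687
LMTD = 38.2360 / 0.5687 = 67.2367 K

67.2367 K


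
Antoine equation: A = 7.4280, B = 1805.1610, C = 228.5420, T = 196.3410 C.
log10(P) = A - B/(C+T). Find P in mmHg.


C+T = 424.8830
B/(C+T) = 4.2486
log10(P) = 7.4280 - 4.2486 = 3.1794
P = 10^3.1794 = 1511.4464 mmHg

1511.4464 mmHg


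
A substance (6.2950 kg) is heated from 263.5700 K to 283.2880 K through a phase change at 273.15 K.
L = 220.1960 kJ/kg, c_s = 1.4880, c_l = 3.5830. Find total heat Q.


Q1 (sensible, solid) = 6.2950 * 1.4880 * 9.5800 = 89.7355 kJ
Q2 (latent) = 6.2950 * 220.1960 = 1386.1338 kJ
Q3 (sensible, liquid) = 6.2950 * 3.5830 * 10.1380 = 228.6624 kJ
Q_total = 1704.5317 kJ

1704.5317 kJ


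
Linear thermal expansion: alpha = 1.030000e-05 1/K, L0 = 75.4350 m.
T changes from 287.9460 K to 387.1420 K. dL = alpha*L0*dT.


dT = 99.1960 K
dL = 1.030000e-05 * 75.4350 * 99.1960 = 0.077073 m
L_final = 75.512073 m

dL = 0.077073 m


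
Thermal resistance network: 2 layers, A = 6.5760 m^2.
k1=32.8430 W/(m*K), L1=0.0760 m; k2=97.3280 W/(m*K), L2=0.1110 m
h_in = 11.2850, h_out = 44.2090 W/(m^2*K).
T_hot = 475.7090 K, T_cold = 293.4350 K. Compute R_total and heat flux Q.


R_conv_in = 1/(11.2850*6.5760) = 0.0135
R_1 = 0.0760/(32.8430*6.5760) = 0.0004
R_2 = 0.1110/(97.3280*6.5760) = 0.0002
R_conv_out = 1/(44.2090*6.5760) = 0.0034
R_total = 0.0174 K/W
Q = 182.2740 / 0.0174 = 10451.2990 W

R_total = 0.0174 K/W, Q = 10451.2990 W


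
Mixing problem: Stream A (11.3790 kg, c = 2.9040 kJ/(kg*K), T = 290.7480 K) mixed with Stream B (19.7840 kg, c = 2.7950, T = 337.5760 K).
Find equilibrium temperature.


num = 28274.3530
den = 88.3409
Tf = 320.0596 K

320.0596 K


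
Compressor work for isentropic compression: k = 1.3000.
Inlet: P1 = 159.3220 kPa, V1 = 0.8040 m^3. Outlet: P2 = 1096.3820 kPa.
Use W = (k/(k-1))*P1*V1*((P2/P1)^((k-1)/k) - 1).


(k-1)/k = 0.2308
(P2/P1)^exp = 1.5607
W = 4.3333 * 159.3220 * 0.8040 * (1.5607 - 1) = 311.2177 kJ

311.2177 kJ


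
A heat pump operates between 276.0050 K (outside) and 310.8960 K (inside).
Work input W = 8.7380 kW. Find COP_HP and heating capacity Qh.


COP = 310.8960 / 34.8910 = 8.9105
Qh = 8.9105 * 8.7380 = 77.8599 kW

COP = 8.9105, Qh = 77.8599 kW


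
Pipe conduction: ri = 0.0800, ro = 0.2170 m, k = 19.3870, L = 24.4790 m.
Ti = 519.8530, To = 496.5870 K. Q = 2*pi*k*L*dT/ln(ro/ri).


dT = 23.2660 K
ln(ro/ri) = 0.9979
Q = 2*pi*19.3870*24.4790*23.2660 / 0.9979 = 69523.4949 W

69523.4949 W


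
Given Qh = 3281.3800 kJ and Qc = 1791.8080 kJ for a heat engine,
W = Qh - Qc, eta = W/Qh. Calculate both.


W = 3281.3800 - 1791.8080 = 1489.5720 kJ
eta = 1489.5720 / 3281.3800 = 0.4539 = 45.3947%

W = 1489.5720 kJ, eta = 45.3947%


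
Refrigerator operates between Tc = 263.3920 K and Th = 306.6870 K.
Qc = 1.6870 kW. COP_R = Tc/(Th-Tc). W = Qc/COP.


COP = 263.3920 / 43.2950 = 6.0837
W = 1.6870 / 6.0837 = 0.2773 kW

COP = 6.0837, W = 0.2773 kW


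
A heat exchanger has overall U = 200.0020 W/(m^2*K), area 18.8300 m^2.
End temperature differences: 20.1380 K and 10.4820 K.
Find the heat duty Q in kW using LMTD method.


LMTD = 14.7883 K
Q = 200.0020 * 18.8300 * 14.7883 = 55693.2553 W = 55.6933 kW

55.6933 kW


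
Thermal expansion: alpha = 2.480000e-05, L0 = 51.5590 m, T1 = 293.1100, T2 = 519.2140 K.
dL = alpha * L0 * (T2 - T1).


dT = 226.1040 K
dL = 2.480000e-05 * 51.5590 * 226.1040 = 0.289111 m
L_final = 51.848111 m

dL = 0.289111 m


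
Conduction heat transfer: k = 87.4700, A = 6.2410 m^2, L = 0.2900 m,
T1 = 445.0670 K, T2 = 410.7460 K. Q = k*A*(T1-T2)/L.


dT = 34.3210 K
Q = 87.4700 * 6.2410 * 34.3210 / 0.2900 = 64606.3557 W

64606.3557 W


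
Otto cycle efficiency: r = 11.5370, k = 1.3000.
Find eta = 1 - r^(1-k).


r^(k-1) = 2.0827
eta = 1 - 1/2.0827 = 0.5199 = 51.9855%

51.9855%


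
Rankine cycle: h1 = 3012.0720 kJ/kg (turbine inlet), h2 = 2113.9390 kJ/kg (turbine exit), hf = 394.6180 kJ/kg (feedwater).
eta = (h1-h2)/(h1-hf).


W = 898.1330 kJ/kg
Q_in = 2617.4540 kJ/kg
eta = 0.3431 = 34.3132%

eta = 34.3132%


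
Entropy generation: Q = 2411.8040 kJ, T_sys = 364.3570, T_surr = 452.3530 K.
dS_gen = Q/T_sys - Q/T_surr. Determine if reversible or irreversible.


dS_sys = 2411.8040/364.3570 = 6.6193 kJ/K
dS_surr = -2411.8040/452.3530 = -5.3317 kJ/K
dS_gen = 6.6193 - 5.3317 = 1.2877 kJ/K (irreversible)

dS_gen = 1.2877 kJ/K, irreversible


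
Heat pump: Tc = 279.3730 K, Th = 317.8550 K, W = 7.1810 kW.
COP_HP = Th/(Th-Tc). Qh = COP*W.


COP = 317.8550 / 38.4820 = 8.2598
Qh = 8.2598 * 7.1810 = 59.3139 kW

COP = 8.2598, Qh = 59.3139 kW


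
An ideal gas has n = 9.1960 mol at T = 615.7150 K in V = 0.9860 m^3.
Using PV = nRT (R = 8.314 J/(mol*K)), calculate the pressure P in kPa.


P = nRT/V = 9.1960 * 8.314 * 615.7150 / 0.9860
= 47074.8253 / 0.9860 = 47743.2305 Pa = 47.7432 kPa

47.7432 kPa


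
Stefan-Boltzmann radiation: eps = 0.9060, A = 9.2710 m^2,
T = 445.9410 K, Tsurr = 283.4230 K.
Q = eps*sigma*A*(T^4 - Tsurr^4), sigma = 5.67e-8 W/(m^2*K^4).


T^4 = 3.9547e+10
Tsurr^4 = 6.4527e+09
Q = 0.9060 * 5.67e-8 * 9.2710 * 3.3094e+10 = 15761.1012 W

15761.1012 W


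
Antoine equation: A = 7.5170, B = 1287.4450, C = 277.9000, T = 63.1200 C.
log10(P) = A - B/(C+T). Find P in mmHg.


C+T = 341.0200
B/(C+T) = 3.7753
log10(P) = 7.5170 - 3.7753 = 3.7417
P = 10^3.7417 = 5517.2529 mmHg

5517.2529 mmHg


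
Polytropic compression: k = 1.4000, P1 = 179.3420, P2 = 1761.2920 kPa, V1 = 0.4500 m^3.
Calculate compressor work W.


(k-1)/k = 0.2857
(P2/P1)^exp = 1.9208
W = 3.5000 * 179.3420 * 0.4500 * (1.9208 - 1) = 260.0789 kJ

260.0789 kJ


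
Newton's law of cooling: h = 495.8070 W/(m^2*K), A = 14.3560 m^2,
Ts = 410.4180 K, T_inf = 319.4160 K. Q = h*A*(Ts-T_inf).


dT = 91.0020 K
Q = 495.8070 * 14.3560 * 91.0020 = 647734.5172 W

647734.5172 W


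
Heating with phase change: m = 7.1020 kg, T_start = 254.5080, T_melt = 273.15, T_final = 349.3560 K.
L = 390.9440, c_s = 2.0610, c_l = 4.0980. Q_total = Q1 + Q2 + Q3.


Q1 (sensible, solid) = 7.1020 * 2.0610 * 18.6420 = 272.8671 kJ
Q2 (latent) = 7.1020 * 390.9440 = 2776.4843 kJ
Q3 (sensible, liquid) = 7.1020 * 4.0980 * 76.2060 = 2217.8991 kJ
Q_total = 5267.2505 kJ

5267.2505 kJ


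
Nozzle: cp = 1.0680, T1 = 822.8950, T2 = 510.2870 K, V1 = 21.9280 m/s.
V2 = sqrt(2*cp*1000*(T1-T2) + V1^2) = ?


dT = 312.6080 K
2*cp*1000*dT = 667730.6880
V1^2 = 480.8372
V2 = sqrt(668211.5252) = 817.4421 m/s

817.4421 m/s


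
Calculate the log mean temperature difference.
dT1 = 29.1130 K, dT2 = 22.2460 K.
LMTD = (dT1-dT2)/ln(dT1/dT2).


dT1/dT2 = 1.3087
ln(dT1/dT2) = 0.2690
LMTD = 6.8670 / 0.2690 = 25.5257 K

25.5257 K


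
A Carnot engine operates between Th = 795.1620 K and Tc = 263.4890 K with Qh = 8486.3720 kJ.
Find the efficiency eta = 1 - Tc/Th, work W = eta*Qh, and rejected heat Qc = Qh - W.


eta = 1 - 263.4890/795.1620 = 0.6686
W = 0.6686 * 8486.3720 = 5674.2838 kJ
Qc = 8486.3720 - 5674.2838 = 2812.0882 kJ

eta = 66.8635%, W = 5674.2838 kJ, Qc = 2812.0882 kJ


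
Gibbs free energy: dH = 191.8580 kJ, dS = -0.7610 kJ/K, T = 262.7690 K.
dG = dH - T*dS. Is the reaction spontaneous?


T*dS = 262.7690 * -0.7610 = -199.9672 kJ
dG = 191.8580 + 199.9672 = 391.8252 kJ (non-spontaneous)

dG = 391.8252 kJ, non-spontaneous


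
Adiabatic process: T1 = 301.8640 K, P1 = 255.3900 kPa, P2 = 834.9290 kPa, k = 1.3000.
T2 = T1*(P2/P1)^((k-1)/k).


(k-1)/k = 0.2308
(P2/P1)^exp = 1.3144
T2 = 301.8640 * 1.3144 = 396.7615 K

396.7615 K


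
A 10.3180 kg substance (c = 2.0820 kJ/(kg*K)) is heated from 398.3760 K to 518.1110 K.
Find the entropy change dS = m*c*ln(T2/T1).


T2/T1 = 1.3006
ln(T2/T1) = 0.2628
dS = 10.3180 * 2.0820 * 0.2628 = 5.6453 kJ/K

5.6453 kJ/K


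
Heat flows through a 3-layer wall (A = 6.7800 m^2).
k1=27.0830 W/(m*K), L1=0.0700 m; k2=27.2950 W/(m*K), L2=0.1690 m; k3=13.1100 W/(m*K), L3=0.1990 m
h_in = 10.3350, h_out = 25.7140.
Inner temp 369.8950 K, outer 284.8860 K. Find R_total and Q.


R_conv_in = 1/(10.3350*6.7800) = 0.0143
R_1 = 0.0700/(27.0830*6.7800) = 0.0004
R_2 = 0.1690/(27.2950*6.7800) = 0.0009
R_3 = 0.1990/(13.1100*6.7800) = 0.0022
R_conv_out = 1/(25.7140*6.7800) = 0.0057
R_total = 0.0235 K/W
Q = 85.0090 / 0.0235 = 3611.2072 W

R_total = 0.0235 K/W, Q = 3611.2072 W


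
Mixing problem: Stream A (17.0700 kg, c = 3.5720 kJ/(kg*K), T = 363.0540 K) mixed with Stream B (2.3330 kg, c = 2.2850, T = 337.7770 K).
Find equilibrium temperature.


num = 23937.5262
den = 66.3049
Tf = 361.0217 K

361.0217 K


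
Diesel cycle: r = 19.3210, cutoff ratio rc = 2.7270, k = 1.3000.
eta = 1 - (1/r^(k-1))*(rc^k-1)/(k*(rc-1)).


r^(k-1) = 2.4311
rc^k = 3.6846
eta = 0.5081 = 50.8147%

50.8147%


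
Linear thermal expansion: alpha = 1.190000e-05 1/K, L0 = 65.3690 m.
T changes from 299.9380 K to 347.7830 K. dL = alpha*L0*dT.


dT = 47.8450 K
dL = 1.190000e-05 * 65.3690 * 47.8450 = 0.037218 m
L_final = 65.406218 m

dL = 0.037218 m


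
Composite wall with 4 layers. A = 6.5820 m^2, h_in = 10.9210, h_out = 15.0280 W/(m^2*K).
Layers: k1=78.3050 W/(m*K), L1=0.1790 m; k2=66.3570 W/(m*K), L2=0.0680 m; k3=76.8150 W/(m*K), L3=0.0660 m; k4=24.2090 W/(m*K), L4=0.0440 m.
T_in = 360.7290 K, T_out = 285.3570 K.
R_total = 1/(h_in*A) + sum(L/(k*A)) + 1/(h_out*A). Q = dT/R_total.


R_conv_in = 1/(10.9210*6.5820) = 0.0139
R_1 = 0.1790/(78.3050*6.5820) = 0.0003
R_2 = 0.0680/(66.3570*6.5820) = 0.0002
R_3 = 0.0660/(76.8150*6.5820) = 0.0001
R_4 = 0.0440/(24.2090*6.5820) = 0.0003
R_conv_out = 1/(15.0280*6.5820) = 0.0101
R_total = 0.0249 K/W
Q = 75.3720 / 0.0249 = 3023.2107 W

R_total = 0.0249 K/W, Q = 3023.2107 W


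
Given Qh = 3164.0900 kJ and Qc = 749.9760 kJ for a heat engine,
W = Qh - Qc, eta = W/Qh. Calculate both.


W = 3164.0900 - 749.9760 = 2414.1140 kJ
eta = 2414.1140 / 3164.0900 = 0.7630 = 76.2973%

W = 2414.1140 kJ, eta = 76.2973%


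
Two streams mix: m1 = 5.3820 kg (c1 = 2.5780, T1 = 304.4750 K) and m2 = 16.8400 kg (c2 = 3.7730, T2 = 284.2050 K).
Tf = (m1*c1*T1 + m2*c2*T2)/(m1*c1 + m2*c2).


num = 22282.1525
den = 77.4121
Tf = 287.8381 K

287.8381 K


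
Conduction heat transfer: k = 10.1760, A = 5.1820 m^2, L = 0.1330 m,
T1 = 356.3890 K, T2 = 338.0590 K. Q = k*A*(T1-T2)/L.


dT = 18.3300 K
Q = 10.1760 * 5.1820 * 18.3300 / 0.1330 = 7267.5049 W

7267.5049 W


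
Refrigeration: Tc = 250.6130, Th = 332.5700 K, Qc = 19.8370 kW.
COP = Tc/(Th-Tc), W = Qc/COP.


COP = 250.6130 / 81.9570 = 3.0579
W = 19.8370 / 3.0579 = 6.4872 kW

COP = 3.0579, W = 6.4872 kW


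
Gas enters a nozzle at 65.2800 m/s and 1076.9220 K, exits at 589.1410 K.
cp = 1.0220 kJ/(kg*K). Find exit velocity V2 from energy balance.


dT = 487.7810 K
2*cp*1000*dT = 997024.3640
V1^2 = 4261.4784
V2 = sqrt(1001285.8424) = 1000.6427 m/s

1000.6427 m/s


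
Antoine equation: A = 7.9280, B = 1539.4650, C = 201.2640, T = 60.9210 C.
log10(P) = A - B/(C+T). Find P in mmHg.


C+T = 262.1850
B/(C+T) = 5.8717
log10(P) = 7.9280 - 5.8717 = 2.0563
P = 10^2.0563 = 113.8480 mmHg

113.8480 mmHg


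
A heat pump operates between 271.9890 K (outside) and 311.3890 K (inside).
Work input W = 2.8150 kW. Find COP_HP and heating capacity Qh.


COP = 311.3890 / 39.4000 = 7.9033
Qh = 7.9033 * 2.8150 = 22.2477 kW

COP = 7.9033, Qh = 22.2477 kW


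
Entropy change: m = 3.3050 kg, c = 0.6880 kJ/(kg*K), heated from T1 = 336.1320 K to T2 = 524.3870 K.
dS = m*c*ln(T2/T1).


T2/T1 = 1.5601
ln(T2/T1) = 0.4447
dS = 3.3050 * 0.6880 * 0.4447 = 1.0112 kJ/K

1.0112 kJ/K


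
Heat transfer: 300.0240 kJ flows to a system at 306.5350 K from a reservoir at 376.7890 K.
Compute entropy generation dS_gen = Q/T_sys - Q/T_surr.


dS_sys = 300.0240/306.5350 = 0.9788 kJ/K
dS_surr = -300.0240/376.7890 = -0.7963 kJ/K
dS_gen = 0.9788 - 0.7963 = 0.1825 kJ/K (irreversible)

dS_gen = 0.1825 kJ/K, irreversible


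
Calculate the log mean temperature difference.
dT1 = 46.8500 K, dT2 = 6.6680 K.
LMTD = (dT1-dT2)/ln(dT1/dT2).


dT1/dT2 = 7.0261
ln(dT1/dT2) = 1.9496
LMTD = 40.1820 / 1.9496 = 20.6101 K

20.6101 K


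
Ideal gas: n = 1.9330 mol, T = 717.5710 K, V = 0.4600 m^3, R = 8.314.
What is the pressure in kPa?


P = nRT/V = 1.9330 * 8.314 * 717.5710 / 0.4600
= 11532.0563 / 0.4600 = 25069.6876 Pa = 25.0697 kPa

25.0697 kPa


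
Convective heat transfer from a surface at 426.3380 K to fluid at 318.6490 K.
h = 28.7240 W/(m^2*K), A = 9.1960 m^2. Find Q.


dT = 107.6890 K
Q = 28.7240 * 9.1960 * 107.6890 = 28445.6083 W

28445.6083 W


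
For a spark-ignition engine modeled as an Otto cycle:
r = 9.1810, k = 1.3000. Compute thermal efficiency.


r^(k-1) = 1.9448
eta = 1 - 1/1.9448 = 0.4858 = 48.5799%

48.5799%


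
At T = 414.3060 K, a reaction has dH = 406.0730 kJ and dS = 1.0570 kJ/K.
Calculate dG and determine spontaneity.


T*dS = 414.3060 * 1.0570 = 437.9214 kJ
dG = 406.0730 - 437.9214 = -31.8484 kJ (spontaneous)

dG = -31.8484 kJ, spontaneous


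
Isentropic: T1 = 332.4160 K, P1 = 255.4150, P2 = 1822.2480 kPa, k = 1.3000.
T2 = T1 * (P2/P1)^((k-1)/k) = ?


(k-1)/k = 0.2308
(P2/P1)^exp = 1.5737
T2 = 332.4160 * 1.5737 = 523.1321 K

523.1321 K


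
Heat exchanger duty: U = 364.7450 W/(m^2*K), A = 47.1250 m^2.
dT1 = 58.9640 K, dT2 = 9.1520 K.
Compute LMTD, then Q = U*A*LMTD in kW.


LMTD = 26.7382 K
Q = 364.7450 * 47.1250 * 26.7382 = 459591.9425 W = 459.5919 kW

459.5919 kW


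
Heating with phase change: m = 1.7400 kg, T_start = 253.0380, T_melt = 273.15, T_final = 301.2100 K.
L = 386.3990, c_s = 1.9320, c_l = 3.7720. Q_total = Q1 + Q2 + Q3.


Q1 (sensible, solid) = 1.7400 * 1.9320 * 20.1120 = 67.6101 kJ
Q2 (latent) = 1.7400 * 386.3990 = 672.3343 kJ
Q3 (sensible, liquid) = 1.7400 * 3.7720 * 28.0600 = 184.1656 kJ
Q_total = 924.1100 kJ

924.1100 kJ


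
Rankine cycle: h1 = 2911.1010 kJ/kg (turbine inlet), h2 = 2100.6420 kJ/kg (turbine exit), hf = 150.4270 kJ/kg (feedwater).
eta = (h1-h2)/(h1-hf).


W = 810.4590 kJ/kg
Q_in = 2760.6740 kJ/kg
eta = 0.2936 = 29.3573%

eta = 29.3573%


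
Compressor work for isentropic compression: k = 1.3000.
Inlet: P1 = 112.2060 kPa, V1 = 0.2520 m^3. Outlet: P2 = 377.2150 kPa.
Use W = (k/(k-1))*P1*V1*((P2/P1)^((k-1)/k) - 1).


(k-1)/k = 0.2308
(P2/P1)^exp = 1.3229
W = 4.3333 * 112.2060 * 0.2520 * (1.3229 - 1) = 39.5608 kJ

39.5608 kJ


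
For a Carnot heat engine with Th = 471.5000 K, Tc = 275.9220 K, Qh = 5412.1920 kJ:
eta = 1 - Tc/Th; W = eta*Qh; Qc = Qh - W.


eta = 1 - 275.9220/471.5000 = 0.4148
W = 0.4148 * 5412.1920 = 2244.9749 kJ
Qc = 5412.1920 - 2244.9749 = 3167.2171 kJ

eta = 41.4800%, W = 2244.9749 kJ, Qc = 3167.2171 kJ


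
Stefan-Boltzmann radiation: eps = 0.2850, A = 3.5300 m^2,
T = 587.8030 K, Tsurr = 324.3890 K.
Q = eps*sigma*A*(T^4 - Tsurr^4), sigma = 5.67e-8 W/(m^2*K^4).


T^4 = 1.1938e+11
Tsurr^4 = 1.1073e+10
Q = 0.2850 * 5.67e-8 * 3.5300 * 1.0831e+11 = 6178.0925 W

6178.0925 W


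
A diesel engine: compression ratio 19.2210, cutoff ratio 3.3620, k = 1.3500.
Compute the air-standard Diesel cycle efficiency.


r^(k-1) = 2.8140
rc^k = 5.1393
eta = 0.5387 = 53.8687%

53.8687%


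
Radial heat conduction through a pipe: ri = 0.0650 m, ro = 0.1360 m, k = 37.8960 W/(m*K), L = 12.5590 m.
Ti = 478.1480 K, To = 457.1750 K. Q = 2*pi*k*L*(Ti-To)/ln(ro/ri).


dT = 20.9730 K
ln(ro/ri) = 0.7383
Q = 2*pi*37.8960*12.5590*20.9730 / 0.7383 = 84952.2799 W

84952.2799 W


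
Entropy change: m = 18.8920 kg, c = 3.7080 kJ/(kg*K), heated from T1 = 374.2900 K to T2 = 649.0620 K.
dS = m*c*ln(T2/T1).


T2/T1 = 1.7341
ln(T2/T1) = 0.5505
dS = 18.8920 * 3.7080 * 0.5505 = 38.5632 kJ/K

38.5632 kJ/K


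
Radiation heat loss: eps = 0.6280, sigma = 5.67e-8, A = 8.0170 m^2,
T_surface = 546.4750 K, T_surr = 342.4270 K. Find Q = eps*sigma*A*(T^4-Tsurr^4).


T^4 = 8.9183e+10
Tsurr^4 = 1.3749e+10
Q = 0.6280 * 5.67e-8 * 8.0170 * 7.5434e+10 = 21533.7922 W

21533.7922 W


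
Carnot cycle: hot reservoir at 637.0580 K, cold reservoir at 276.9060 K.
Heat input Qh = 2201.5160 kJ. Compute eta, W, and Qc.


eta = 1 - 276.9060/637.0580 = 0.5653
W = 0.5653 * 2201.5160 = 1244.5969 kJ
Qc = 2201.5160 - 1244.5969 = 956.9191 kJ

eta = 56.5336%, W = 1244.5969 kJ, Qc = 956.9191 kJ


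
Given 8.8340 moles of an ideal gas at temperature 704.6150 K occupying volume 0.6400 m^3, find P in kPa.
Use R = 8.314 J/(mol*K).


P = nRT/V = 8.8340 * 8.314 * 704.6150 / 0.6400
= 51751.0659 / 0.6400 = 80861.0405 Pa = 80.8610 kPa

80.8610 kPa


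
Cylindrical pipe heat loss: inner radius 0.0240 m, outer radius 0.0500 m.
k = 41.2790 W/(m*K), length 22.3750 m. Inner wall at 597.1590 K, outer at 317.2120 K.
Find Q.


dT = 279.9470 K
ln(ro/ri) = 0.7340
Q = 2*pi*41.2790*22.3750*279.9470 / 0.7340 = 2213451.8394 W

2213451.8394 W


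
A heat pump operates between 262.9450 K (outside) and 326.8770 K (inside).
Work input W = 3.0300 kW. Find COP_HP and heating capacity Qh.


COP = 326.8770 / 63.9320 = 5.1129
Qh = 5.1129 * 3.0300 = 15.4920 kW

COP = 5.1129, Qh = 15.4920 kW


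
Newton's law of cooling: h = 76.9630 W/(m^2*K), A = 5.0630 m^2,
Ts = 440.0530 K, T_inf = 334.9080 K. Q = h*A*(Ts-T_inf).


dT = 105.1450 K
Q = 76.9630 * 5.0630 * 105.1450 = 40971.1865 W

40971.1865 W


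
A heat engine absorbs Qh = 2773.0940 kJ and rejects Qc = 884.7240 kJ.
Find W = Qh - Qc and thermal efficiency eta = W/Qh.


W = 2773.0940 - 884.7240 = 1888.3700 kJ
eta = 1888.3700 / 2773.0940 = 0.6810 = 68.0961%

W = 1888.3700 kJ, eta = 68.0961%


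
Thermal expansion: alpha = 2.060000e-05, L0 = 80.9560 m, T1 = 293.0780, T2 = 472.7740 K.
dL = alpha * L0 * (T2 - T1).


dT = 179.6960 K
dL = 2.060000e-05 * 80.9560 * 179.6960 = 0.299678 m
L_final = 81.255678 m

dL = 0.299678 m


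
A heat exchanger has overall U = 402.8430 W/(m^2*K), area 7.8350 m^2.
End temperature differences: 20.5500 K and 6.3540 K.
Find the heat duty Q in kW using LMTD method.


LMTD = 12.0943 K
Q = 402.8430 * 7.8350 * 12.0943 = 38172.9249 W = 38.1729 kW

38.1729 kW


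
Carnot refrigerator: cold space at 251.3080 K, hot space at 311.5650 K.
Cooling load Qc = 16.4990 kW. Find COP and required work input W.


COP = 251.3080 / 60.2570 = 4.1706
W = 16.4990 / 4.1706 = 3.9560 kW

COP = 4.1706, W = 3.9560 kW


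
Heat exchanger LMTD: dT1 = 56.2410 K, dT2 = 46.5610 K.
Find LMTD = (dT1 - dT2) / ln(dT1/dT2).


dT1/dT2 = 1.2079
ln(dT1/dT2) = 0.1889
LMTD = 9.6800 / 0.1889 = 51.2487 K

51.2487 K


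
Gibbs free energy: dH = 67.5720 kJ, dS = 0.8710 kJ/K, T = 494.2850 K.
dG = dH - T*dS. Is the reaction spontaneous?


T*dS = 494.2850 * 0.8710 = 430.5222 kJ
dG = 67.5720 - 430.5222 = -362.9502 kJ (spontaneous)

dG = -362.9502 kJ, spontaneous


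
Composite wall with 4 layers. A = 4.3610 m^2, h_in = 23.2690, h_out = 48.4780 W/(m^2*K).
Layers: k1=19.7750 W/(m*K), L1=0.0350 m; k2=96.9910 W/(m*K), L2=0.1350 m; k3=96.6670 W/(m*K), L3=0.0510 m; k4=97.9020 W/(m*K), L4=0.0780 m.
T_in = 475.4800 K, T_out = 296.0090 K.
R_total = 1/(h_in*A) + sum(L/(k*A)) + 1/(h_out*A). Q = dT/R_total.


R_conv_in = 1/(23.2690*4.3610) = 0.0099
R_1 = 0.0350/(19.7750*4.3610) = 0.0004
R_2 = 0.1350/(96.9910*4.3610) = 0.0003
R_3 = 0.0510/(96.6670*4.3610) = 0.0001
R_4 = 0.0780/(97.9020*4.3610) = 0.0002
R_conv_out = 1/(48.4780*4.3610) = 0.0047
R_total = 0.0156 K/W
Q = 179.4710 / 0.0156 = 11494.7449 W

R_total = 0.0156 K/W, Q = 11494.7449 W


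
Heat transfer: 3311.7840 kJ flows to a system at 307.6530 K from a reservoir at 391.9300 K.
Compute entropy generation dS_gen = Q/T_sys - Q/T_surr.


dS_sys = 3311.7840/307.6530 = 10.7647 kJ/K
dS_surr = -3311.7840/391.9300 = -8.4499 kJ/K
dS_gen = 10.7647 - 8.4499 = 2.3147 kJ/K (irreversible)

dS_gen = 2.3147 kJ/K, irreversible


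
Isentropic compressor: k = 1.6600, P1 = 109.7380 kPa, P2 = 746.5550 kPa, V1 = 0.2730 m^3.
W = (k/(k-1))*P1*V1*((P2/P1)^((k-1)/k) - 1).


(k-1)/k = 0.3976
(P2/P1)^exp = 2.1433
W = 2.5152 * 109.7380 * 0.2730 * (2.1433 - 1) = 86.1450 kJ

86.1450 kJ


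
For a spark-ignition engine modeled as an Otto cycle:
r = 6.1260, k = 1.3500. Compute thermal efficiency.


r^(k-1) = 1.8859
eta = 1 - 1/1.8859 = 0.4697 = 46.9741%

46.9741%


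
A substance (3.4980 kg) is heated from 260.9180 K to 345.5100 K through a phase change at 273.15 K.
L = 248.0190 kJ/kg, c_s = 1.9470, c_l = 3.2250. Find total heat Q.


Q1 (sensible, solid) = 3.4980 * 1.9470 * 12.2320 = 83.3073 kJ
Q2 (latent) = 3.4980 * 248.0190 = 867.5705 kJ
Q3 (sensible, liquid) = 3.4980 * 3.2250 * 72.3600 = 816.2968 kJ
Q_total = 1767.1746 kJ

1767.1746 kJ


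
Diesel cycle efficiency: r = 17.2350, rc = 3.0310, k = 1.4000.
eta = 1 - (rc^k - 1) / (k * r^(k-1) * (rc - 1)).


r^(k-1) = 3.1229
rc^k = 4.7230
eta = 0.5807 = 58.0730%

58.0730%


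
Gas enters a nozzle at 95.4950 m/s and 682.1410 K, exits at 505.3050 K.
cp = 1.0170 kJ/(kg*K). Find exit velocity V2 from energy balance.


dT = 176.8360 K
2*cp*1000*dT = 359684.4240
V1^2 = 9119.2950
V2 = sqrt(368803.7190) = 607.2921 m/s

607.2921 m/s


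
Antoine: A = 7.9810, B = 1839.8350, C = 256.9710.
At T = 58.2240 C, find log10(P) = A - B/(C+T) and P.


C+T = 315.1950
B/(C+T) = 5.8371
log10(P) = 7.9810 - 5.8371 = 2.1439
P = 10^2.1439 = 139.2732 mmHg

139.2732 mmHg
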